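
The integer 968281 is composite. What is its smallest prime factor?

29

968281 is odd.
Digit sum 34, not divisible by 3.
Ends in 1: not divisible by 5.
7: 968281 = 7·138325 + 6
11: 968281 = 11·88025 + 6
13: 968281 = 13·74483 + 2
17: 968281 = 17·56957 + 12
19: 968281 = 19·50962 + 3
23: 968281 = 23·42099 + 4
29: 968281 = 29·33389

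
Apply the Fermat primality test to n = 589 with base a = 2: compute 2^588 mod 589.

163

2^1 ≡ 2 (mod 589)
2^2 ≡ 2^2 = 4 ≡ 4 (mod 589)
2^4 ≡ 4^2 = 16 ≡ 16 (mod 589)
2^8 ≡ 16^2 = 256 ≡ 256 (mod 589)
2^16 ≡ 256^2 = 65536 ≡ 157 (mod 589)
2^32 ≡ 157^2 = 24649 ≡ 500 (mod 589)
2^64 ≡ 500^2 = 250000 ≡ 264 (mod 589)
2^128 ≡ 264^2 = 69696 ≡ 194 (mod 589)
2^256 ≡ 194^2 = 37636 ≡ 529 (mod 589)
2^512 ≡ 529^2 = 279841 ≡ 66 (mod 589)
588 = 512 + 64 + 8 + 4 in binary powers of 2.
So 2^588 ≡ 66 · 264 · 256 · 16 ≡ 163 (mod 589).
Since 163 ≠ 1, base 2 is a Fermat witness: 589 is composite.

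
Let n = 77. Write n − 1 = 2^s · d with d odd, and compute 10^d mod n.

77 − 1 = 76 = 2^2 · 19, so d = 19.
10^1 ≡ 10 (mod 77)
10^2 ≡ 10^2 = 100 ≡ 23 (mod 77)
10^4 ≡ 23^2 = 529 ≡ 67 (mod 77)
10^8 ≡ 67^2 = 4489 ≡ 23 (mod 77)
10^16 ≡ 23^2 = 529 ≡ 67 (mod 77)
19 = 16 + 2 + 1 in binary powers of 2.
So 10^19 ≡ 67 · 23 · 10 ≡ 10 (mod 77).
Squaring chain: 10 → 23; never reaches −1, so base 10 is a Miller–Rabin witness that 77 is composite.

10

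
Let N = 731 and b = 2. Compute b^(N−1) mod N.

2^1 ≡ 2 (mod 731)
2^2 ≡ 2^2 = 4 ≡ 4 (mod 731)
2^4 ≡ 4^2 = 16 ≡ 16 (mod 731)
2^8 ≡ 16^2 = 256 ≡ 256 (mod 731)
2^16 ≡ 256^2 = 65536 ≡ 477 (mod 731)
2^32 ≡ 477^2 = 227529 ≡ 188 (mod 731)
2^64 ≡ 188^2 = 35344 ≡ 256 (mod 731)
2^128 ≡ 256^2 = 65536 ≡ 477 (mod 731)
2^256 ≡ 477^2 = 227529 ≡ 188 (mod 731)
2^512 ≡ 188^2 = 35344 ≡ 256 (mod 731)
730 = 512 + 128 + 64 + 16 + 8 + 2 in binary powers of 2.
So 2^730 ≡ 256 · 477 · 256 · 477 · 256 · 4 ≡ 4 (mod 731).
Since 4 ≠ 1, base 2 is a Fermat witness: 731 is composite.

4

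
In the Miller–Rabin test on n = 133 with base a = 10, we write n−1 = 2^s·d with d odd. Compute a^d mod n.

27

133 − 1 = 132 = 2^2 · 33, so d = 33.
10^1 ≡ 10 (mod 133)
10^2 ≡ 10^2 = 100 ≡ 100 (mod 133)
10^4 ≡ 100^2 = 10000 ≡ 25 (mod 133)
10^8 ≡ 25^2 = 625 ≡ 93 (mod 133)
10^16 ≡ 93^2 = 8649 ≡ 4 (mod 133)
10^32 ≡ 4^2 = 16 ≡ 16 (mod 133)
33 = 32 + 1 in binary powers of 2.
So 10^33 ≡ 16 · 10 ≡ 27 (mod 133).
Squaring chain: 27 → 64; never reaches −1, so base 10 is a Miller–Rabin witness that 133 is composite.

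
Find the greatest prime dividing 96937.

96937 = 31 · 3127
3127 = 53 · 59
59 is prime.
So 96937 = 31 · 53 · 59; the largest prime factor is 59.

59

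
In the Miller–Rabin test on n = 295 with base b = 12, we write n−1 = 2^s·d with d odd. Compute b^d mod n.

203

295 − 1 = 294 = 2^1 · 147, so d = 147.
12^1 ≡ 12 (mod 295)
12^2 ≡ 12^2 = 144 ≡ 144 (mod 295)
12^4 ≡ 144^2 = 20736 ≡ 86 (mod 295)
12^8 ≡ 86^2 = 7396 ≡ 21 (mod 295)
12^16 ≡ 21^2 = 441 ≡ 146 (mod 295)
12^32 ≡ 146^2 = 21316 ≡ 76 (mod 295)
12^64 ≡ 76^2 = 5776 ≡ 171 (mod 295)
12^128 ≡ 171^2 = 29241 ≡ 36 (mod 295)
147 = 128 + 16 + 2 + 1 in binary powers of 2.
So 12^147 ≡ 36 · 146 · 144 · 12 ≡ 203 (mod 295).
Squaring chain: 203; never reaches −1, so base 12 is a Miller–Rabin witness that 295 is composite.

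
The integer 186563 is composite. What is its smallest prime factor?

186563 is odd.
Digit sum 29, not divisible by 3.
Ends in 3: not divisible by 5.
7: 186563 = 7·26651 + 6
11: 186563 = 11·16960 + 3
13: 186563 = 13·14351

13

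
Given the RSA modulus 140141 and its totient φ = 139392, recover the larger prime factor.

397

φ(n) = (p−1)(q−1) = n − (p+q) + 1, so p + q = 140141 − 139392 + 1 = 750.
p and q are the roots of t² − 750t + 140141 = 0.
Discriminant: 750² − 4·140141 = 562500 − 560564 = 1936; √1936 = 44.
q = (750 − 44)/2 = 353, p = (750 + 44)/2 = 397.
Check: 353 · 397 = 140141.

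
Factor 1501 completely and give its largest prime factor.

79

1501 = 19 · 79
79 is prime.
So 1501 = 19 · 79; the largest prime factor is 79.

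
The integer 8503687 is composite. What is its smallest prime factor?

41

8503687 is odd.
Digit sum 37, not divisible by 3.
Ends in 7: not divisible by 5.
7: 8503687 = 7·1214812 + 3
11: 8503687 = 11·773062 + 5
13: 8503687 = 13·654129 + 10
17: 8503687 = 17·500216 + 15
19: 8503687 = 19·447562 + 9
23: 8503687 = 23·369725 + 12
29: 8503687 = 29·293230 + 17
31: 8503687 = 31·274312 + 15
37: 8503687 = 37·229829 + 14
41: 8503687 = 41·207407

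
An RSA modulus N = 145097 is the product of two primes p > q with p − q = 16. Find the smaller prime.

373

Since p = q + 16, we have 145097 = q(q + 16), so q² + 16q − 145097 = 0.
Discriminant: 16² + 4·145097 = 256 + 580388 = 580644; √580644 = 762.
q = (−16 + 762)/2 = 373, and p = q + 16 = 389.
Check: 373 · 389 = 145097.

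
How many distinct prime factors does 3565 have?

3

3565 = 5 · 713
713 = 23 · 31
3565 = 5 · 23 · 31, which has 3 distinct prime factors.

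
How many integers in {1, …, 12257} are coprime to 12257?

Factor: 12257 = 7 · 17 · 103.
φ(12257) = (7−1) · (17−1) · (103−1) = 6 · 16 · 102 = 9792.

9792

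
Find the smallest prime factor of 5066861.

5066861 is odd.
Digit sum 32, not divisible by 3.
Ends in 1: not divisible by 5.
7: 5066861 = 7·723837 + 2
11: 5066861 = 11·460623 + 8
13: 5066861 = 13·389758 + 7
17: 5066861 = 17·298050 + 11
19: 5066861 = 19·266676 + 17
23: 5066861 = 23·220298 + 7
29: 5066861 = 29·174719 + 10
31: 5066861 = 31·163447 + 4
37: 5066861 = 37·136942 + 7
41: 5066861 = 41·123581 + 40
43: 5066861 = 43·117833 + 42
47: 5066861 = 47·107805 + 26
53: 5066861 = 53·95601 + 8
59: 5066861 = 59·85879

59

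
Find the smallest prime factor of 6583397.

6583397 is odd.
Digit sum 41, not divisible by 3.
Ends in 7: not divisible by 5.
7: 6583397 = 7·940485 + 2
11: 6583397 = 11·598490 + 7
13: 6583397 = 13·506415 + 2
17: 6583397 = 17·387258 + 11
19: 6583397 = 19·346494 + 11
23: 6583397 = 23·286234 + 15
29: 6583397 = 29·227013 + 20
31: 6583397 = 31·212367 + 20
37: 6583397 = 37·177929 + 24
41: 6583397 = 41·160570 + 27
43: 6583397 = 43·153102 + 11
47: 6583397 = 47·140072 + 13
53: 6583397 = 53·124215 + 2
59: 6583397 = 59·111583

59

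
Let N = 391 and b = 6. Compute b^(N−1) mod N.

25

6^1 ≡ 6 (mod 391)
6^2 ≡ 6^2 = 36 ≡ 36 (mod 391)
6^4 ≡ 36^2 = 1296 ≡ 123 (mod 391)
6^8 ≡ 123^2 = 15129 ≡ 271 (mod 391)
6^16 ≡ 271^2 = 73441 ≡ 324 (mod 391)
6^32 ≡ 324^2 = 104976 ≡ 188 (mod 391)
6^64 ≡ 188^2 = 35344 ≡ 154 (mod 391)
6^128 ≡ 154^2 = 23716 ≡ 256 (mod 391)
6^256 ≡ 256^2 = 65536 ≡ 239 (mod 391)
390 = 256 + 128 + 4 + 2 in binary powers of 2.
So 6^390 ≡ 239 · 256 · 123 · 36 ≡ 25 (mod 391).
Since 25 ≠ 1, base 6 is a Fermat witness: 391 is composite.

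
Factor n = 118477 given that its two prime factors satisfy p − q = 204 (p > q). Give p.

461

Since p = q + 204, we have 118477 = q(q + 204), so q² + 204q − 118477 = 0.
Discriminant: 204² + 4·118477 = 41616 + 473908 = 515524; √515524 = 718.
q = (−204 + 718)/2 = 257, and p = q + 204 = 461.
Check: 257 · 461 = 118477.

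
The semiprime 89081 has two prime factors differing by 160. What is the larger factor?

389

Since p = q + 160, we have 89081 = q(q + 160), so q² + 160q − 89081 = 0.
Discriminant: 160² + 4·89081 = 25600 + 356324 = 381924; √381924 = 618.
q = (−160 + 618)/2 = 229, and p = q + 160 = 389.
Check: 229 · 389 = 89081.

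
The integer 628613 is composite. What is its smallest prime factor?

628613 is odd.
Digit sum 26, not divisible by 3.
Ends in 3: not divisible by 5.
7: 628613 = 7·89801 + 6
11: 628613 = 11·57146 + 7
13: 628613 = 13·48354 + 11
17: 628613 = 17·36977 + 4
19: 628613 = 19·33084 + 17
23: 628613 = 23·27331

23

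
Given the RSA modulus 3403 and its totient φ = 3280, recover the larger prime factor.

83

φ(n) = (p−1)(q−1) = n − (p+q) + 1, so p + q = 3403 − 3280 + 1 = 124.
p and q are the roots of t² − 124t + 3403 = 0.
Discriminant: 124² − 4·3403 = 15376 − 13612 = 1764; √1764 = 42.
q = (124 − 42)/2 = 41, p = (124 + 42)/2 = 83.
Check: 41 · 83 = 3403.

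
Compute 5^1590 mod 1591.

5^1 ≡ 5 (mod 1591)
5^2 ≡ 5^2 = 25 ≡ 25 (mod 1591)
5^4 ≡ 25^2 = 625 ≡ 625 (mod 1591)
5^8 ≡ 625^2 = 390625 ≡ 830 (mod 1591)
5^16 ≡ 830^2 = 688900 ≡ 1588 (mod 1591)
5^32 ≡ 1588^2 = 2521744 ≡ 9 (mod 1591)
5^64 ≡ 9^2 = 81 ≡ 81 (mod 1591)
5^128 ≡ 81^2 = 6561 ≡ 197 (mod 1591)
5^256 ≡ 197^2 = 38809 ≡ 625 (mod 1591)
5^512 ≡ 625^2 = 390625 ≡ 830 (mod 1591)
5^1024 ≡ 830^2 = 688900 ≡ 1588 (mod 1591)
1590 = 1024 + 512 + 32 + 16 + 4 + 2 in binary powers of 2.
So 5^1590 ≡ 1588 · 830 · 9 · 1588 · 625 · 25 ≡ 1454 (mod 1591).
Since 1454 ≠ 1, base 5 is a Fermat witness: 1591 is composite.

1454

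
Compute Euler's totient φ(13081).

12852

Factor: 13081 = 103 · 127.
φ(13081) = (103−1) · (127−1) = 102 · 126 = 12852.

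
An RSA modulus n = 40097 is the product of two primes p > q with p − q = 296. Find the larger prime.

397

Since p = q + 296, we have 40097 = q(q + 296), so q² + 296q − 40097 = 0.
Discriminant: 296² + 4·40097 = 87616 + 160388 = 248004; √248004 = 498.
q = (−296 + 498)/2 = 101, and p = q + 296 = 397.
Check: 101 · 397 = 40097.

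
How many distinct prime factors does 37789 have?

37789 = 23 · 1643
1643 = 31 · 53
37789 = 23 · 31 · 53, which has 3 distinct prime factors.

3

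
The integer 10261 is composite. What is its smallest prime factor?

10261 is odd.
Digit sum 10, not divisible by 3.
Ends in 1: not divisible by 5.
7: 10261 = 7·1465 + 6
11: 10261 = 11·932 + 9
13: 10261 = 13·789 + 4
17: 10261 = 17·603 + 10
19: 10261 = 19·540 + 1
23: 10261 = 23·446 + 3
29: 10261 = 29·353 + 24
31: 10261 = 31·331

31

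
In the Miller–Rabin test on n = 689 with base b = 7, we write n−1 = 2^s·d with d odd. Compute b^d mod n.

461

689 − 1 = 688 = 2^4 · 43, so d = 43.
7^1 ≡ 7 (mod 689)
7^2 ≡ 7^2 = 49 ≡ 49 (mod 689)
7^4 ≡ 49^2 = 2401 ≡ 334 (mod 689)
7^8 ≡ 334^2 = 111556 ≡ 627 (mod 689)
7^16 ≡ 627^2 = 393129 ≡ 399 (mod 689)
7^32 ≡ 399^2 = 159201 ≡ 42 (mod 689)
43 = 32 + 8 + 2 + 1 in binary powers of 2.
So 7^43 ≡ 42 · 627 · 49 · 7 ≡ 461 (mod 689).
Squaring chain: 461 → 309 → 399 → 42; never reaches −1, so base 7 is a Miller–Rabin witness that 689 is composite.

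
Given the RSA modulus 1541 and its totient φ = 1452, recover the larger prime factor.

67

φ(n) = (p−1)(q−1) = n − (p+q) + 1, so p + q = 1541 − 1452 + 1 = 90.
p and q are the roots of t² − 90t + 1541 = 0.
Discriminant: 90² − 4·1541 = 8100 − 6164 = 1936; √1936 = 44.
q = (90 − 44)/2 = 23, p = (90 + 44)/2 = 67.
Check: 23 · 67 = 1541.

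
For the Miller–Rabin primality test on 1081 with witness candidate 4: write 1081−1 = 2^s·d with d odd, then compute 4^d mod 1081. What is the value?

271

1081 − 1 = 1080 = 2^3 · 135, so d = 135.
4^1 ≡ 4 (mod 1081)
4^2 ≡ 4^2 = 16 ≡ 16 (mod 1081)
4^4 ≡ 16^2 = 256 ≡ 256 (mod 1081)
4^8 ≡ 256^2 = 65536 ≡ 676 (mod 1081)
4^16 ≡ 676^2 = 456976 ≡ 794 (mod 1081)
4^32 ≡ 794^2 = 630436 ≡ 213 (mod 1081)
4^64 ≡ 213^2 = 45369 ≡ 1048 (mod 1081)
4^128 ≡ 1048^2 = 1098304 ≡ 8 (mod 1081)
135 = 128 + 4 + 2 + 1 in binary powers of 2.
So 4^135 ≡ 8 · 256 · 16 · 4 ≡ 271 (mod 1081).
Squaring chain: 271 → 1014 → 165; never reaches −1, so base 4 is a Miller–Rabin witness that 1081 is composite.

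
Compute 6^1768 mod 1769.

571

6^1 ≡ 6 (mod 1769)
6^2 ≡ 6^2 = 36 ≡ 36 (mod 1769)
6^4 ≡ 36^2 = 1296 ≡ 1296 (mod 1769)
6^8 ≡ 1296^2 = 1679616 ≡ 835 (mod 1769)
6^16 ≡ 835^2 = 697225 ≡ 239 (mod 1769)
6^32 ≡ 239^2 = 57121 ≡ 513 (mod 1769)
6^64 ≡ 513^2 = 263169 ≡ 1357 (mod 1769)
6^128 ≡ 1357^2 = 1841449 ≡ 1689 (mod 1769)
6^256 ≡ 1689^2 = 2852721 ≡ 1093 (mod 1769)
6^512 ≡ 1093^2 = 1194649 ≡ 574 (mod 1769)
6^1024 ≡ 574^2 = 329476 ≡ 442 (mod 1769)
1768 = 1024 + 512 + 128 + 64 + 32 + 8 in binary powers of 2.
So 6^1768 ≡ 442 · 574 · 1689 · 1357 · 513 · 835 ≡ 571 (mod 1769).
Since 571 ≠ 1, base 6 is a Fermat witness: 1769 is composite.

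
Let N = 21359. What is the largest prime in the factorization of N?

21359 = 13 · 1643
1643 = 31 · 53
53 is prime.
So 21359 = 13 · 31 · 53; the largest prime factor is 53.

53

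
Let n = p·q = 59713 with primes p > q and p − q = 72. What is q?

211

Since p = q + 72, we have 59713 = q(q + 72), so q² + 72q − 59713 = 0.
Discriminant: 72² + 4·59713 = 5184 + 238852 = 244036; √244036 = 494.
q = (−72 + 494)/2 = 211, and p = q + 72 = 283.
Check: 211 · 283 = 59713.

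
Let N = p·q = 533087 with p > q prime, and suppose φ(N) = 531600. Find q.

φ(n) = (p−1)(q−1) = n − (p+q) + 1, so p + q = 533087 − 531600 + 1 = 1488.
p and q are the roots of t² − 1488t + 533087 = 0.
Discriminant: 1488² − 4·533087 = 2214144 − 2132348 = 81796; √81796 = 286.
q = (1488 − 286)/2 = 601, p = (1488 + 286)/2 = 887.
Check: 601 · 887 = 533087.

601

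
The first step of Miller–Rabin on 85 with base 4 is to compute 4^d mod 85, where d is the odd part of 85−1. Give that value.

4

85 − 1 = 84 = 2^2 · 21, so d = 21.
4^1 ≡ 4 (mod 85)
4^2 ≡ 4^2 = 16 ≡ 16 (mod 85)
4^4 ≡ 16^2 = 256 ≡ 1 (mod 85)
4^8 ≡ 1^2 = 1 ≡ 1 (mod 85)
4^16 ≡ 1^2 = 1 ≡ 1 (mod 85)
21 = 16 + 4 + 1 in binary powers of 2.
So 4^21 ≡ 1 · 1 · 4 ≡ 4 (mod 85).
Squaring chain: 4 → 16; never reaches −1, so base 4 is a Miller–Rabin witness that 85 is composite.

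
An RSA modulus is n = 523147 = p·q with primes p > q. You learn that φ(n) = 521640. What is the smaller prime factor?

φ(n) = (p−1)(q−1) = n − (p+q) + 1, so p + q = 523147 − 521640 + 1 = 1508.
p and q are the roots of t² − 1508t + 523147 = 0.
Discriminant: 1508² − 4·523147 = 2274064 − 2092588 = 181476; √181476 = 426.
q = (1508 − 426)/2 = 541, p = (1508 + 426)/2 = 967.
Check: 541 · 967 = 523147.

541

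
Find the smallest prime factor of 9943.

61

9943 is odd.
Digit sum 25, not divisible by 3.
Ends in 3: not divisible by 5.
7: 9943 = 7·1420 + 3
11: 9943 = 11·903 + 10
13: 9943 = 13·764 + 11
17: 9943 = 17·584 + 15
19: 9943 = 19·523 + 6
23: 9943 = 23·432 + 7
29: 9943 = 29·342 + 25
31: 9943 = 31·320 + 23
37: 9943 = 37·268 + 27
41: 9943 = 41·242 + 21
43: 9943 = 43·231 + 10
47: 9943 = 47·211 + 26
53: 9943 = 53·187 + 32
59: 9943 = 59·168 + 31
61: 9943 = 61·163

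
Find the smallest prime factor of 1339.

13

1339 is odd.
Digit sum 16, not divisible by 3.
Ends in 9: not divisible by 5.
7: 1339 = 7·191 + 2
11: 1339 = 11·121 + 8
13: 1339 = 13·103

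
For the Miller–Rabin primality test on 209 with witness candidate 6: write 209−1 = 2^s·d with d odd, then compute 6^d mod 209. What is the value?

194

209 − 1 = 208 = 2^4 · 13, so d = 13.
6^1 ≡ 6 (mod 209)
6^2 ≡ 6^2 = 36 ≡ 36 (mod 209)
6^4 ≡ 36^2 = 1296 ≡ 42 (mod 209)
6^8 ≡ 42^2 = 1764 ≡ 92 (mod 209)
13 = 8 + 4 + 1 in binary powers of 2.
So 6^13 ≡ 92 · 42 · 6 ≡ 194 (mod 209).
Squaring chain: 194 → 16 → 47 → 119; never reaches −1, so base 6 is a Miller–Rabin witness that 209 is composite.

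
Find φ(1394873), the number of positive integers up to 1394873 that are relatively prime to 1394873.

1354320

Factor: 1394873 = 67 · 109 · 191.
φ(1394873) = (67−1) · (109−1) · (191−1) = 66 · 108 · 190 = 1354320.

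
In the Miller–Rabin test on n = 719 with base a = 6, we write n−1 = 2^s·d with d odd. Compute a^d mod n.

1

719 − 1 = 718 = 2^1 · 359, so d = 359.
6^1 ≡ 6 (mod 719)
6^2 ≡ 6^2 = 36 ≡ 36 (mod 719)
6^4 ≡ 36^2 = 1296 ≡ 577 (mod 719)
6^8 ≡ 577^2 = 332929 ≡ 32 (mod 719)
6^16 ≡ 32^2 = 1024 ≡ 305 (mod 719)
6^32 ≡ 305^2 = 93025 ≡ 274 (mod 719)
6^64 ≡ 274^2 = 75076 ≡ 300 (mod 719)
6^128 ≡ 300^2 = 90000 ≡ 125 (mod 719)
6^256 ≡ 125^2 = 15625 ≡ 526 (mod 719)
359 = 256 + 64 + 32 + 4 + 2 + 1 in binary powers of 2.
So 6^359 ≡ 526 · 300 · 274 · 577 · 36 · 6 ≡ 1 (mod 719).
Since 6^d ≡ 1 (mod 719), base 6 does not prove 719 composite.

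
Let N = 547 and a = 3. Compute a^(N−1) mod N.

1

3^1 ≡ 3 (mod 547)
3^2 ≡ 3^2 = 9 ≡ 9 (mod 547)
3^4 ≡ 9^2 = 81 ≡ 81 (mod 547)
3^8 ≡ 81^2 = 6561 ≡ 544 (mod 547)
3^16 ≡ 544^2 = 295936 ≡ 9 (mod 547)
3^32 ≡ 9^2 = 81 ≡ 81 (mod 547)
3^64 ≡ 81^2 = 6561 ≡ 544 (mod 547)
3^128 ≡ 544^2 = 295936 ≡ 9 (mod 547)
3^256 ≡ 9^2 = 81 ≡ 81 (mod 547)
3^512 ≡ 81^2 = 6561 ≡ 544 (mod 547)
546 = 512 + 32 + 2 in binary powers of 2.
So 3^546 ≡ 544 · 81 · 9 ≡ 1 (mod 547).
Since the result is 1, base 3 gives no evidence that 547 is composite.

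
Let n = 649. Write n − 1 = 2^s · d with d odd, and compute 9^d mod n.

196

649 − 1 = 648 = 2^3 · 81, so d = 81.
9^1 ≡ 9 (mod 649)
9^2 ≡ 9^2 = 81 ≡ 81 (mod 649)
9^4 ≡ 81^2 = 6561 ≡ 71 (mod 649)
9^8 ≡ 71^2 = 5041 ≡ 498 (mod 649)
9^16 ≡ 498^2 = 248004 ≡ 86 (mod 649)
9^32 ≡ 86^2 = 7396 ≡ 257 (mod 649)
9^64 ≡ 257^2 = 66049 ≡ 500 (mod 649)
81 = 64 + 16 + 1 in binary powers of 2.
So 9^81 ≡ 500 · 86 · 9 ≡ 196 (mod 649).
Squaring chain: 196 → 125 → 49; never reaches −1, so base 9 is a Miller–Rabin witness that 649 is composite.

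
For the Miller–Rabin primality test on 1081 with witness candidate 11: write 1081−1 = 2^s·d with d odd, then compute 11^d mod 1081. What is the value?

1009

1081 − 1 = 1080 = 2^3 · 135, so d = 135.
11^1 ≡ 11 (mod 1081)
11^2 ≡ 11^2 = 121 ≡ 121 (mod 1081)
11^4 ≡ 121^2 = 14641 ≡ 588 (mod 1081)
11^8 ≡ 588^2 = 345744 ≡ 905 (mod 1081)
11^16 ≡ 905^2 = 819025 ≡ 708 (mod 1081)
11^32 ≡ 708^2 = 501264 ≡ 761 (mod 1081)
11^64 ≡ 761^2 = 579121 ≡ 786 (mod 1081)
11^128 ≡ 786^2 = 617796 ≡ 545 (mod 1081)
135 = 128 + 4 + 2 + 1 in binary powers of 2.
So 11^135 ≡ 545 · 588 · 121 · 11 ≡ 1009 (mod 1081).
Squaring chain: 1009 → 860 → 196; never reaches −1, so base 11 is a Miller–Rabin witness that 1081 is composite.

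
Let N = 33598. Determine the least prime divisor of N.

33598 is even: 2 divides it.

2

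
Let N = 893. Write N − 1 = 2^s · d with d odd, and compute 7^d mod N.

444

893 − 1 = 892 = 2^2 · 223, so d = 223.
7^1 ≡ 7 (mod 893)
7^2 ≡ 7^2 = 49 ≡ 49 (mod 893)
7^4 ≡ 49^2 = 2401 ≡ 615 (mod 893)
7^8 ≡ 615^2 = 378225 ≡ 486 (mod 893)
7^16 ≡ 486^2 = 236196 ≡ 444 (mod 893)
7^32 ≡ 444^2 = 197136 ≡ 676 (mod 893)
7^64 ≡ 676^2 = 456976 ≡ 653 (mod 893)
7^128 ≡ 653^2 = 426409 ≡ 448 (mod 893)
223 = 128 + 64 + 16 + 8 + 4 + 2 + 1 in binary powers of 2.
So 7^223 ≡ 448 · 653 · 444 · 486 · 615 · 49 · 7 ≡ 444 (mod 893).
Squaring chain: 444 → 676; never reaches −1, so base 7 is a Miller–Rabin witness that 893 is composite.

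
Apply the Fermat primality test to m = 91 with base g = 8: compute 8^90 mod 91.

64

8^1 ≡ 8 (mod 91)
8^2 ≡ 8^2 = 64 ≡ 64 (mod 91)
8^4 ≡ 64^2 = 4096 ≡ 1 (mod 91)
8^8 ≡ 1^2 = 1 ≡ 1 (mod 91)
8^16 ≡ 1^2 = 1 ≡ 1 (mod 91)
8^32 ≡ 1^2 = 1 ≡ 1 (mod 91)
8^64 ≡ 1^2 = 1 ≡ 1 (mod 91)
90 = 64 + 16 + 8 + 2 in binary powers of 2.
So 8^90 ≡ 1 · 1 · 1 · 64 ≡ 64 (mod 91).
Since 64 ≠ 1, base 8 is a Fermat witness: 91 is composite.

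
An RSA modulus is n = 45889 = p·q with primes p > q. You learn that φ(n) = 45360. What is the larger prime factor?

φ(n) = (p−1)(q−1) = n − (p+q) + 1, so p + q = 45889 − 45360 + 1 = 530.
p and q are the roots of t² − 530t + 45889 = 0.
Discriminant: 530² − 4·45889 = 280900 − 183556 = 97344; √97344 = 312.
q = (530 − 312)/2 = 109, p = (530 + 312)/2 = 421.
Check: 109 · 421 = 45889.

421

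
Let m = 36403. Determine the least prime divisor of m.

59

36403 is odd.
Digit sum 16, not divisible by 3.
Ends in 3: not divisible by 5.
7: 36403 = 7·5200 + 3
11: 36403 = 11·3309 + 4
13: 36403 = 13·2800 + 3
17: 36403 = 17·2141 + 6
19: 36403 = 19·1915 + 18
23: 36403 = 23·1582 + 17
29: 36403 = 29·1255 + 8
31: 36403 = 31·1174 + 9
37: 36403 = 37·983 + 32
41: 36403 = 41·887 + 36
43: 36403 = 43·846 + 25
47: 36403 = 47·774 + 25
53: 36403 = 53·686 + 45
59: 36403 = 59·617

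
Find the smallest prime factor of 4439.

23

4439 is odd.
Digit sum 20, not divisible by 3.
Ends in 9: not divisible by 5.
7: 4439 = 7·634 + 1
11: 4439 = 11·403 + 6
13: 4439 = 13·341 + 6
17: 4439 = 17·261 + 2
19: 4439 = 19·233 + 12
23: 4439 = 23·193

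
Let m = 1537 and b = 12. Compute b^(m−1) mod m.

1393

12^1 ≡ 12 (mod 1537)
12^2 ≡ 12^2 = 144 ≡ 144 (mod 1537)
12^4 ≡ 144^2 = 20736 ≡ 755 (mod 1537)
12^8 ≡ 755^2 = 570025 ≡ 1335 (mod 1537)
12^16 ≡ 1335^2 = 1782225 ≡ 842 (mod 1537)
12^32 ≡ 842^2 = 708964 ≡ 407 (mod 1537)
12^64 ≡ 407^2 = 165649 ≡ 1190 (mod 1537)
12^128 ≡ 1190^2 = 1416100 ≡ 523 (mod 1537)
12^256 ≡ 523^2 = 273529 ≡ 1480 (mod 1537)
12^512 ≡ 1480^2 = 2190400 ≡ 175 (mod 1537)
12^1024 ≡ 175^2 = 30625 ≡ 1422 (mod 1537)
1536 = 1024 + 512 in binary powers of 2.
So 12^1536 ≡ 1422 · 175 ≡ 1393 (mod 1537).
Since 1393 ≠ 1, base 12 is a Fermat witness: 1537 is composite.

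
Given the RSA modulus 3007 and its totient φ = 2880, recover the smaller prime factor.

31

φ(n) = (p−1)(q−1) = n − (p+q) + 1, so p + q = 3007 − 2880 + 1 = 128.
p and q are the roots of t² − 128t + 3007 = 0.
Discriminant: 128² − 4·3007 = 16384 − 12028 = 4356; √4356 = 66.
q = (128 − 66)/2 = 31, p = (128 + 66)/2 = 97.
Check: 31 · 97 = 3007.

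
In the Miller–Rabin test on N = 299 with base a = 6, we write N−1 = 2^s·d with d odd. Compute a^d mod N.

299 − 1 = 298 = 2^1 · 149, so d = 149.
6^1 ≡ 6 (mod 299)
6^2 ≡ 6^2 = 36 ≡ 36 (mod 299)
6^4 ≡ 36^2 = 1296 ≡ 100 (mod 299)
6^8 ≡ 100^2 = 10000 ≡ 133 (mod 299)
6^16 ≡ 133^2 = 17689 ≡ 48 (mod 299)
6^32 ≡ 48^2 = 2304 ≡ 211 (mod 299)
6^64 ≡ 211^2 = 44521 ≡ 269 (mod 299)
6^128 ≡ 269^2 = 72361 ≡ 3 (mod 299)
149 = 128 + 16 + 4 + 1 in binary powers of 2.
So 6^149 ≡ 3 · 48 · 100 · 6 ≡ 288 (mod 299).
Squaring chain: 288; never reaches −1, so base 6 is a Miller–Rabin witness that 299 is composite.

288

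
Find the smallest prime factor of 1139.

17

1139 is odd.
Digit sum 14, not divisible by 3.
Ends in 9: not divisible by 5.
7: 1139 = 7·162 + 5
11: 1139 = 11·103 + 6
13: 1139 = 13·87 + 8
17: 1139 = 17·67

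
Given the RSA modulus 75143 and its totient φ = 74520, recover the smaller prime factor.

163

φ(n) = (p−1)(q−1) = n − (p+q) + 1, so p + q = 75143 − 74520 + 1 = 624.
p and q are the roots of t² − 624t + 75143 = 0.
Discriminant: 624² − 4·75143 = 389376 − 300572 = 88804; √88804 = 298.
q = (624 − 298)/2 = 163, p = (624 + 298)/2 = 461.
Check: 163 · 461 = 75143.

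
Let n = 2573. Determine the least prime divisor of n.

2573 is odd.
Digit sum 17, not divisible by 3.
Ends in 3: not divisible by 5.
7: 2573 = 7·367 + 4
11: 2573 = 11·233 + 10
13: 2573 = 13·197 + 12
17: 2573 = 17·151 + 6
19: 2573 = 19·135 + 8
23: 2573 = 23·111 + 20
29: 2573 = 29·88 + 21
31: 2573 = 31·83

31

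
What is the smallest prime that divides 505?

505 is odd.
Digit sum 10, not divisible by 3.
Ends in 5: divisible by 5.

5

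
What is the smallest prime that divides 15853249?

83

15853249 is odd.
Digit sum 37, not divisible by 3.
Ends in 9: not divisible by 5.
7: 15853249 = 7·2264749 + 6
11: 15853249 = 11·1441204 + 5
13: 15853249 = 13·1219480 + 9
17: 15853249 = 17·932544 + 1
19: 15853249 = 19·834381 + 10
23: 15853249 = 23·689271 + 16
29: 15853249 = 29·546663 + 22
31: 15853249 = 31·511395 + 4
37: 15853249 = 37·428466 + 7
41: 15853249 = 41·386664 + 25
43: 15853249 = 43·368680 + 9
47: 15853249 = 47·337303 + 8
53: 15853249 = 53·299117 + 48
59: 15853249 = 59·268699 + 8
61: 15853249 = 61·259889 + 20
67: 15853249 = 67·236615 + 44
71: 15853249 = 71·223285 + 14
73: 15853249 = 73·217167 + 58
79: 15853249 = 79·200674 + 3
83: 15853249 = 83·191003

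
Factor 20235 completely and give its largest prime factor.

20235 = 3 · 6745
6745 = 5 · 1349
1349 = 19 · 71
71 is prime.
So 20235 = 3 · 5 · 19 · 71; the largest prime factor is 71.

71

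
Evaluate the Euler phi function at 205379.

201898

Factor: 205379 = 59^3.
φ(205379) = 59^2·(59−1) = 201898.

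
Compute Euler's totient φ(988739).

Factor: 988739 = 47 · 109 · 193.
φ(988739) = (47−1) · (109−1) · (193−1) = 46 · 108 · 192 = 953856.

953856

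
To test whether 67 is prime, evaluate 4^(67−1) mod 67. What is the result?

4^1 ≡ 4 (mod 67)
4^2 ≡ 4^2 = 16 ≡ 16 (mod 67)
4^4 ≡ 16^2 = 256 ≡ 55 (mod 67)
4^8 ≡ 55^2 = 3025 ≡ 10 (mod 67)
4^16 ≡ 10^2 = 100 ≡ 33 (mod 67)
4^32 ≡ 33^2 = 1089 ≡ 17 (mod 67)
4^64 ≡ 17^2 = 289 ≡ 21 (mod 67)
66 = 64 + 2 in binary powers of 2.
So 4^66 ≡ 21 · 16 ≡ 1 (mod 67).
Since the result is 1, base 4 gives no evidence that 67 is composite.

1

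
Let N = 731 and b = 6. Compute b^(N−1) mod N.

6^1 ≡ 6 (mod 731)
6^2 ≡ 6^2 = 36 ≡ 36 (mod 731)
6^4 ≡ 36^2 = 1296 ≡ 565 (mod 731)
6^8 ≡ 565^2 = 319225 ≡ 509 (mod 731)
6^16 ≡ 509^2 = 259081 ≡ 307 (mod 731)
6^32 ≡ 307^2 = 94249 ≡ 681 (mod 731)
6^64 ≡ 681^2 = 463761 ≡ 307 (mod 731)
6^128 ≡ 307^2 = 94249 ≡ 681 (mod 731)
6^256 ≡ 681^2 = 463761 ≡ 307 (mod 731)
6^512 ≡ 307^2 = 94249 ≡ 681 (mod 731)
730 = 512 + 128 + 64 + 16 + 8 + 2 in binary powers of 2.
So 6^730 ≡ 681 · 681 · 307 · 307 · 509 · 36 ≡ 49 (mod 731).
Since 49 ≠ 1, base 6 is a Fermat witness: 731 is composite.

49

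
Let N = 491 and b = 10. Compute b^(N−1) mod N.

10^1 ≡ 10 (mod 491)
10^2 ≡ 10^2 = 100 ≡ 100 (mod 491)
10^4 ≡ 100^2 = 10000 ≡ 180 (mod 491)
10^8 ≡ 180^2 = 32400 ≡ 485 (mod 491)
10^16 ≡ 485^2 = 235225 ≡ 36 (mod 491)
10^32 ≡ 36^2 = 1296 ≡ 314 (mod 491)
10^64 ≡ 314^2 = 98596 ≡ 396 (mod 491)
10^128 ≡ 396^2 = 156816 ≡ 187 (mod 491)
10^256 ≡ 187^2 = 34969 ≡ 108 (mod 491)
490 = 256 + 128 + 64 + 32 + 8 + 2 in binary powers of 2.
So 10^490 ≡ 108 · 187 · 396 · 314 · 485 · 100 ≡ 1 (mod 491).
Since the result is 1, base 10 gives no evidence that 491 is composite.

1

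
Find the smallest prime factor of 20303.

79

20303 is odd.
Digit sum 8, not divisible by 3.
Ends in 3: not divisible by 5.
7: 20303 = 7·2900 + 3
11: 20303 = 11·1845 + 8
13: 20303 = 13·1561 + 10
17: 20303 = 17·1194 + 5
19: 20303 = 19·1068 + 11
23: 20303 = 23·882 + 17
29: 20303 = 29·700 + 3
31: 20303 = 31·654 + 29
37: 20303 = 37·548 + 27
41: 20303 = 41·495 + 8
43: 20303 = 43·472 + 7
47: 20303 = 47·431 + 46
53: 20303 = 53·383 + 4
59: 20303 = 59·344 + 7
61: 20303 = 61·332 + 51
67: 20303 = 67·303 + 2
71: 20303 = 71·285 + 68
73: 20303 = 73·278 + 9
79: 20303 = 79·257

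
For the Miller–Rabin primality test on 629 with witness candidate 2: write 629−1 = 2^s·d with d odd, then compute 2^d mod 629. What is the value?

15

629 − 1 = 628 = 2^2 · 157, so d = 157.
2^1 ≡ 2 (mod 629)
2^2 ≡ 2^2 = 4 ≡ 4 (mod 629)
2^4 ≡ 4^2 = 16 ≡ 16 (mod 629)
2^8 ≡ 16^2 = 256 ≡ 256 (mod 629)
2^16 ≡ 256^2 = 65536 ≡ 120 (mod 629)
2^32 ≡ 120^2 = 14400 ≡ 562 (mod 629)
2^64 ≡ 562^2 = 315844 ≡ 86 (mod 629)
2^128 ≡ 86^2 = 7396 ≡ 477 (mod 629)
157 = 128 + 16 + 8 + 4 + 1 in binary powers of 2.
So 2^157 ≡ 477 · 120 · 256 · 16 · 2 ≡ 15 (mod 629).
Squaring chain: 15 → 225; never reaches −1, so base 2 is a Miller–Rabin witness that 629 is composite.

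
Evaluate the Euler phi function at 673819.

Factor: 673819 = 67 · 89 · 113.
φ(673819) = (67−1) · (89−1) · (113−1) = 66 · 88 · 112 = 650496.

650496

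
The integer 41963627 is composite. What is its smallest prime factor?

71

41963627 is odd.
Digit sum 38, not divisible by 3.
Ends in 7: not divisible by 5.
7: 41963627 = 7·5994803 + 6
11: 41963627 = 11·3814875 + 2
13: 41963627 = 13·3227971 + 4
17: 41963627 = 17·2468448 + 11
19: 41963627 = 19·2208611 + 18
23: 41963627 = 23·1824505 + 12
29: 41963627 = 29·1447021 + 18
31: 41963627 = 31·1353665 + 12
37: 41963627 = 37·1134152 + 3
41: 41963627 = 41·1023503 + 4
43: 41963627 = 43·975898 + 13
47: 41963627 = 47·892843 + 6
53: 41963627 = 53·791766 + 29
59: 41963627 = 59·711247 + 54
61: 41963627 = 61·687928 + 19
67: 41963627 = 67·626322 + 53
71: 41963627 = 71·591037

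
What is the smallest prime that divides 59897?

59897 is odd.
Digit sum 38, not divisible by 3.
Ends in 7: not divisible by 5.
7: 59897 = 7·8556 + 5
11: 59897 = 11·5445 + 2
13: 59897 = 13·4607 + 6
17: 59897 = 17·3523 + 6
19: 59897 = 19·3152 + 9
23: 59897 = 23·2604 + 5
29: 59897 = 29·2065 + 12
31: 59897 = 31·1932 + 5
37: 59897 = 37·1618 + 31
41: 59897 = 41·1460 + 37
43: 59897 = 43·1392 + 41
47: 59897 = 47·1274 + 19
53: 59897 = 53·1130 + 7
59: 59897 = 59·1015 + 12
61: 59897 = 61·981 + 56
67: 59897 = 67·893 + 66
71: 59897 = 71·843 + 44
73: 59897 = 73·820 + 37
79: 59897 = 79·758 + 15
83: 59897 = 83·721 + 54
89: 59897 = 89·673

89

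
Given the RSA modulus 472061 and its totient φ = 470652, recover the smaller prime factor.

547

φ(n) = (p−1)(q−1) = n − (p+q) + 1, so p + q = 472061 − 470652 + 1 = 1410.
p and q are the roots of t² − 1410t + 472061 = 0.
Discriminant: 1410² − 4·472061 = 1988100 − 1888244 = 99856; √99856 = 316.
q = (1410 − 316)/2 = 547, p = (1410 + 316)/2 = 863.
Check: 547 · 863 = 472061.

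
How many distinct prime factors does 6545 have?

4

6545 = 5 · 1309
1309 = 7 · 187
187 = 11 · 17
6545 = 5 · 7 · 11 · 17, which has 4 distinct prime factors.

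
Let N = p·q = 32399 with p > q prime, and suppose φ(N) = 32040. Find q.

φ(n) = (p−1)(q−1) = n − (p+q) + 1, so p + q = 32399 − 32040 + 1 = 360.
p and q are the roots of t² − 360t + 32399 = 0.
Discriminant: 360² − 4·32399 = 129600 − 129596 = 4; √4 = 2.
q = (360 − 2)/2 = 179, p = (360 + 2)/2 = 181.
Check: 179 · 181 = 32399.

179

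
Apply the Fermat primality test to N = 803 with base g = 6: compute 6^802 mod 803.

6^1 ≡ 6 (mod 803)
6^2 ≡ 6^2 = 36 ≡ 36 (mod 803)
6^4 ≡ 36^2 = 1296 ≡ 493 (mod 803)
6^8 ≡ 493^2 = 243049 ≡ 543 (mod 803)
6^16 ≡ 543^2 = 294849 ≡ 148 (mod 803)
6^32 ≡ 148^2 = 21904 ≡ 223 (mod 803)
6^64 ≡ 223^2 = 49729 ≡ 746 (mod 803)
6^128 ≡ 746^2 = 556516 ≡ 37 (mod 803)
6^256 ≡ 37^2 = 1369 ≡ 566 (mod 803)
6^512 ≡ 566^2 = 320356 ≡ 762 (mod 803)
802 = 512 + 256 + 32 + 2 in binary powers of 2.
So 6^802 ≡ 762 · 566 · 223 · 36 ≡ 641 (mod 803).
Since 641 ≠ 1, base 6 is a Fermat witness: 803 is composite.

641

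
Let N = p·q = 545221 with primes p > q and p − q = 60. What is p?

769

Since p = q + 60, we have 545221 = q(q + 60), so q² + 60q − 545221 = 0.
Discriminant: 60² + 4·545221 = 3600 + 2180884 = 2184484; √2184484 = 1478.
q = (−60 + 1478)/2 = 709, and p = q + 60 = 769.
Check: 709 · 769 = 545221.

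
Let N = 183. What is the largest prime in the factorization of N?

183 = 3 · 61
61 is prime.
So 183 = 3 · 61; the largest prime factor is 61.

61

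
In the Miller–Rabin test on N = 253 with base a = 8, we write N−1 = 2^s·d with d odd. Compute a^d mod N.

253 − 1 = 252 = 2^2 · 63, so d = 63.
8^1 ≡ 8 (mod 253)
8^2 ≡ 8^2 = 64 ≡ 64 (mod 253)
8^4 ≡ 64^2 = 4096 ≡ 48 (mod 253)
8^8 ≡ 48^2 = 2304 ≡ 27 (mod 253)
8^16 ≡ 27^2 = 729 ≡ 223 (mod 253)
8^32 ≡ 223^2 = 49729 ≡ 141 (mod 253)
63 = 32 + 16 + 8 + 4 + 2 + 1 in binary powers of 2.
So 8^63 ≡ 141 · 223 · 27 · 48 · 64 · 8 ≡ 50 (mod 253).
Squaring chain: 50 → 223; never reaches −1, so base 8 is a Miller–Rabin witness that 253 is composite.

50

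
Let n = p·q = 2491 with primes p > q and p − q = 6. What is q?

47

Since p = q + 6, we have 2491 = q(q + 6), so q² + 6q − 2491 = 0.
Discriminant: 6² + 4·2491 = 36 + 9964 = 10000; √10000 = 100.
q = (−6 + 100)/2 = 47, and p = q + 6 = 53.
Check: 47 · 53 = 2491.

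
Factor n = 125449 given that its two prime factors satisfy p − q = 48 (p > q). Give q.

331

Since p = q + 48, we have 125449 = q(q + 48), so q² + 48q − 125449 = 0.
Discriminant: 48² + 4·125449 = 2304 + 501796 = 504100; √504100 = 710.
q = (−48 + 710)/2 = 331, and p = q + 48 = 379.
Check: 331 · 379 = 125449.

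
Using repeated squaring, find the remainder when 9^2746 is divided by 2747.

9^1 ≡ 9 (mod 2747)
9^2 ≡ 9^2 = 81 ≡ 81 (mod 2747)
9^4 ≡ 81^2 = 6561 ≡ 1067 (mod 2747)
9^8 ≡ 1067^2 = 1138489 ≡ 1231 (mod 2747)
9^16 ≡ 1231^2 = 1515361 ≡ 1764 (mod 2747)
9^32 ≡ 1764^2 = 3111696 ≡ 2092 (mod 2747)
9^64 ≡ 2092^2 = 4376464 ≡ 493 (mod 2747)
9^128 ≡ 493^2 = 243049 ≡ 1313 (mod 2747)
9^256 ≡ 1313^2 = 1723969 ≡ 1600 (mod 2747)
9^512 ≡ 1600^2 = 2560000 ≡ 2543 (mod 2747)
9^1024 ≡ 2543^2 = 6466849 ≡ 411 (mod 2747)
9^2048 ≡ 411^2 = 168921 ≡ 1354 (mod 2747)
2746 = 2048 + 512 + 128 + 32 + 16 + 8 + 2 in binary powers of 2.
So 9^2746 ≡ 1354 · 2543 · 1313 · 2092 · 1764 · 1231 · 81 ≡ 40 (mod 2747).
Since 40 ≠ 1, base 9 is a Fermat witness: 2747 is composite.

40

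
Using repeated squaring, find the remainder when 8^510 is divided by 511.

8^1 ≡ 8 (mod 511)
8^2 ≡ 8^2 = 64 ≡ 64 (mod 511)
8^4 ≡ 64^2 = 4096 ≡ 8 (mod 511)
8^8 ≡ 8^2 = 64 ≡ 64 (mod 511)
8^16 ≡ 64^2 = 4096 ≡ 8 (mod 511)
8^32 ≡ 8^2 = 64 ≡ 64 (mod 511)
8^64 ≡ 64^2 = 4096 ≡ 8 (mod 511)
8^128 ≡ 8^2 = 64 ≡ 64 (mod 511)
8^256 ≡ 64^2 = 4096 ≡ 8 (mod 511)
510 = 256 + 128 + 64 + 32 + 16 + 8 + 4 + 2 in binary powers of 2.
So 8^510 ≡ 8 · 64 · 8 · 64 · 8 · 64 · 8 · 64 ≡ 1 (mod 511).
Since the result is 1, base 8 gives no evidence that 511 is composite.

1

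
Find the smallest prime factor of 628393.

67

628393 is odd.
Digit sum 31, not divisible by 3.
Ends in 3: not divisible by 5.
7: 628393 = 7·89770 + 3
11: 628393 = 11·57126 + 7
13: 628393 = 13·48337 + 12
17: 628393 = 17·36964 + 5
19: 628393 = 19·33073 + 6
23: 628393 = 23·27321 + 10
29: 628393 = 29·21668 + 21
31: 628393 = 31·20270 + 23
37: 628393 = 37·16983 + 22
41: 628393 = 41·15326 + 27
43: 628393 = 43·14613 + 34
47: 628393 = 47·13370 + 3
53: 628393 = 53·11856 + 25
59: 628393 = 59·10650 + 43
61: 628393 = 61·10301 + 32
67: 628393 = 67·9379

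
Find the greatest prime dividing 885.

885 = 3 · 295
295 = 5 · 59
59 is prime.
So 885 = 3 · 5 · 59; the largest prime factor is 59.

59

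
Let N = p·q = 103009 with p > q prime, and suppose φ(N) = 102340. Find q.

φ(n) = (p−1)(q−1) = n − (p+q) + 1, so p + q = 103009 − 102340 + 1 = 670.
p and q are the roots of t² − 670t + 103009 = 0.
Discriminant: 670² − 4·103009 = 448900 − 412036 = 36864; √36864 = 192.
q = (670 − 192)/2 = 239, p = (670 + 192)/2 = 431.
Check: 239 · 431 = 103009.

239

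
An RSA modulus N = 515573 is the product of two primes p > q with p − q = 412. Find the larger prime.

Since p = q + 412, we have 515573 = q(q + 412), so q² + 412q − 515573 = 0.
Discriminant: 412² + 4·515573 = 169744 + 2062292 = 2232036; √2232036 = 1494.
q = (−412 + 1494)/2 = 541, and p = q + 412 = 953.
Check: 541 · 953 = 515573.

953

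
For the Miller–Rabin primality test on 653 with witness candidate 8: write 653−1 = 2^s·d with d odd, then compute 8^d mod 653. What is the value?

653 − 1 = 652 = 2^2 · 163, so d = 163.
8^1 ≡ 8 (mod 653)
8^2 ≡ 8^2 = 64 ≡ 64 (mod 653)
8^4 ≡ 64^2 = 4096 ≡ 178 (mod 653)
8^8 ≡ 178^2 = 31684 ≡ 340 (mod 653)
8^16 ≡ 340^2 = 115600 ≡ 19 (mod 653)
8^32 ≡ 19^2 = 361 ≡ 361 (mod 653)
8^64 ≡ 361^2 = 130321 ≡ 374 (mod 653)
8^128 ≡ 374^2 = 139876 ≡ 134 (mod 653)
163 = 128 + 32 + 2 + 1 in binary powers of 2.
So 8^163 ≡ 134 · 361 · 64 · 8 ≡ 504 (mod 653).
Squaring chain: 504 → 652; reaches −1, so base 8 does not prove 653 composite.

504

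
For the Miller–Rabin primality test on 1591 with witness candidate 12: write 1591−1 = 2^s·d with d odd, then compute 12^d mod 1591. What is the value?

285

1591 − 1 = 1590 = 2^1 · 795, so d = 795.
12^1 ≡ 12 (mod 1591)
12^2 ≡ 12^2 = 144 ≡ 144 (mod 1591)
12^4 ≡ 144^2 = 20736 ≡ 53 (mod 1591)
12^8 ≡ 53^2 = 2809 ≡ 1218 (mod 1591)
12^16 ≡ 1218^2 = 1483524 ≡ 712 (mod 1591)
12^32 ≡ 712^2 = 506944 ≡ 1006 (mod 1591)
12^64 ≡ 1006^2 = 1012036 ≡ 160 (mod 1591)
12^128 ≡ 160^2 = 25600 ≡ 144 (mod 1591)
12^256 ≡ 144^2 = 20736 ≡ 53 (mod 1591)
12^512 ≡ 53^2 = 2809 ≡ 1218 (mod 1591)
795 = 512 + 256 + 16 + 8 + 2 + 1 in binary powers of 2.
So 12^795 ≡ 1218 · 53 · 712 · 1218 · 144 · 12 ≡ 285 (mod 1591).
Squaring chain: 285; never reaches −1, so base 12 is a Miller–Rabin witness that 1591 is composite.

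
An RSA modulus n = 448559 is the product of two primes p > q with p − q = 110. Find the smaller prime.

617

Since p = q + 110, we have 448559 = q(q + 110), so q² + 110q − 448559 = 0.
Discriminant: 110² + 4·448559 = 12100 + 1794236 = 1806336; √1806336 = 1344.
q = (−110 + 1344)/2 = 617, and p = q + 110 = 727.
Check: 617 · 727 = 448559.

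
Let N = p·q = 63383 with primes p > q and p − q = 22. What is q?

Since p = q + 22, we have 63383 = q(q + 22), so q² + 22q − 63383 = 0.
Discriminant: 22² + 4·63383 = 484 + 253532 = 254016; √254016 = 504.
q = (−22 + 504)/2 = 241, and p = q + 22 = 263.
Check: 241 · 263 = 63383.

241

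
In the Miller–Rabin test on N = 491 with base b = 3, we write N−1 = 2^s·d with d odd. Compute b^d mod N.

491 − 1 = 490 = 2^1 · 245, so d = 245.
3^1 ≡ 3 (mod 491)
3^2 ≡ 3^2 = 9 ≡ 9 (mod 491)
3^4 ≡ 9^2 = 81 ≡ 81 (mod 491)
3^8 ≡ 81^2 = 6561 ≡ 178 (mod 491)
3^16 ≡ 178^2 = 31684 ≡ 260 (mod 491)
3^32 ≡ 260^2 = 67600 ≡ 333 (mod 491)
3^64 ≡ 333^2 = 110889 ≡ 414 (mod 491)
3^128 ≡ 414^2 = 171396 ≡ 37 (mod 491)
245 = 128 + 64 + 32 + 16 + 4 + 1 in binary powers of 2.
So 3^245 ≡ 37 · 414 · 333 · 260 · 81 · 3 ≡ 1 (mod 491).
Since 3^d ≡ 1 (mod 491), base 3 does not prove 491 composite.

1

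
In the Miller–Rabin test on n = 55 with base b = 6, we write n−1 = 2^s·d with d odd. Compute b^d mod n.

55 − 1 = 54 = 2^1 · 27, so d = 27.
6^1 ≡ 6 (mod 55)
6^2 ≡ 6^2 = 36 ≡ 36 (mod 55)
6^4 ≡ 36^2 = 1296 ≡ 31 (mod 55)
6^8 ≡ 31^2 = 961 ≡ 26 (mod 55)
6^16 ≡ 26^2 = 676 ≡ 16 (mod 55)
27 = 16 + 8 + 2 + 1 in binary powers of 2.
So 6^27 ≡ 16 · 26 · 36 · 6 ≡ 41 (mod 55).
Squaring chain: 41; never reaches −1, so base 6 is a Miller–Rabin witness that 55 is composite.

41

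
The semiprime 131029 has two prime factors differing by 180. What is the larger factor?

Since p = q + 180, we have 131029 = q(q + 180), so q² + 180q − 131029 = 0.
Discriminant: 180² + 4·131029 = 32400 + 524116 = 556516; √556516 = 746.
q = (−180 + 746)/2 = 283, and p = q + 180 = 463.
Check: 283 · 463 = 131029.

463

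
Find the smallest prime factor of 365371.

365371 is odd.
Digit sum 25, not divisible by 3.
Ends in 1: not divisible by 5.
7: 365371 = 7·52195 + 6
11: 365371 = 11·33215 + 6
13: 365371 = 13·28105 + 6
17: 365371 = 17·21492 + 7
19: 365371 = 19·19230 + 1
23: 365371 = 23·15885 + 16
29: 365371 = 29·12599

29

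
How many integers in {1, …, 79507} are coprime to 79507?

77658

Factor: 79507 = 43^3.
φ(79507) = 43^2·(43−1) = 77658.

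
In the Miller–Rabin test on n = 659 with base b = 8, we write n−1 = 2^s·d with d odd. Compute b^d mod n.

659 − 1 = 658 = 2^1 · 329, so d = 329.
8^1 ≡ 8 (mod 659)
8^2 ≡ 8^2 = 64 ≡ 64 (mod 659)
8^4 ≡ 64^2 = 4096 ≡ 142 (mod 659)
8^8 ≡ 142^2 = 20164 ≡ 394 (mod 659)
8^16 ≡ 394^2 = 155236 ≡ 371 (mod 659)
8^32 ≡ 371^2 = 137641 ≡ 569 (mod 659)
8^64 ≡ 569^2 = 323761 ≡ 192 (mod 659)
8^128 ≡ 192^2 = 36864 ≡ 619 (mod 659)
8^256 ≡ 619^2 = 383161 ≡ 282 (mod 659)
329 = 256 + 64 + 8 + 1 in binary powers of 2.
So 8^329 ≡ 282 · 192 · 394 · 8 ≡ 658 (mod 659).
Since 8^d ≡ 658 (mod 659), base 8 does not prove 659 composite.

658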